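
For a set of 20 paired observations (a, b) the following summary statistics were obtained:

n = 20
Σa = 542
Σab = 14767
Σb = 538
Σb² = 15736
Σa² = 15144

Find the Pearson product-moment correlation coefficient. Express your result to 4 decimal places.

r = (nΣab − ΣaΣb) / √[(nΣa² − (Σa)²)(nΣb² − (Σb)²)]
Numerator: 20×14767 − 542×538 = 3744
Denominator: √[(302880 − 293764)(314720 − 289444)] = √[9116 × 25276] = 15179.4603
r = 3744 / 15179.4603 ≈ 0.2466

0.2466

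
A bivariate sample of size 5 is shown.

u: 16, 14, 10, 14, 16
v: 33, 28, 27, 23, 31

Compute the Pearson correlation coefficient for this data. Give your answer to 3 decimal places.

n = 5, Σu = 70, Σv = 142, Σu² = 1004, Σv² = 4092, Σuv = 2008
nΣuv − ΣuΣv = 10040 − 9940 = 100
nΣu² − (Σu)² = 5020 − 4900 = 120; nΣv² − (Σv)² = 20460 − 20164 = 296
r = 100 / √(120 × 296) = 100 / 188.4675 ≈ 0.531

0.531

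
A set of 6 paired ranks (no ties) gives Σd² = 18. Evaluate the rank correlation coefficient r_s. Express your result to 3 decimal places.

0.486

ρ = 1 − 6Σd² / [n(n²−1)] = 1 − 6×18 / (6×35)
  = 1 − 108/210 = 1 − 0.5143 ≈ 0.486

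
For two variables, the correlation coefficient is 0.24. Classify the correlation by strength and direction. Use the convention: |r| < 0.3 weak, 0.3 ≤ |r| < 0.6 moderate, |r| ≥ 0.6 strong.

weak positive

r = 0.24 > 0 so the relationship is positive.
|r| = 0.24, which falls in the weak range.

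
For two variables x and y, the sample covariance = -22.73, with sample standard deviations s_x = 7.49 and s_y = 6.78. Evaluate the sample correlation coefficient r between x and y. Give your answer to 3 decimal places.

r = Cov(x,y) / (s_x · s_y) = -22.73 / (7.49 × 6.78)
  = -22.73 / 50.7822 ≈ -0.448

-0.448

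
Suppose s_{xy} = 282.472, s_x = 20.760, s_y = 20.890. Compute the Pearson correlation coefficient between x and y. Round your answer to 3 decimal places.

0.651

r = Cov(x,y) / (s_x · s_y) = 282.472 / (20.760 × 20.890)
  = 282.472 / 433.6764 ≈ 0.651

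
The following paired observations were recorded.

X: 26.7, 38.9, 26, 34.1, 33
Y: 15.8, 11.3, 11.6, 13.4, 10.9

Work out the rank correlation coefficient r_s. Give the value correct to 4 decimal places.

Rank X: 2, 5, 1, 4, 3
Rank Y: 5, 2, 3, 4, 1
d = rank(X) − rank(Y): -3, 3, -2, 0, 2; Σd² = 26
ρ = 1 − 6Σd² / [n(n²−1)] = 1 − 6×26 / (5×24) = 1 − 156/120 ≈ -0.3000

-0.3000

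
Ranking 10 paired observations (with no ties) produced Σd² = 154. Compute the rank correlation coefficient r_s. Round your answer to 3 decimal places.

ρ = 1 − 6Σd² / [n(n²−1)] = 1 − 6×154 / (10×99)
  = 1 − 924/990 = 1 − 0.9333 ≈ 0.067

0.067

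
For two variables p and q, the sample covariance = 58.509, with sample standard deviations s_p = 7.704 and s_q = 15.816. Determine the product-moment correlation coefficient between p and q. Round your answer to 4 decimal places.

0.4802

r = Cov(p,q) / (s_p · s_q) = 58.509 / (7.704 × 15.816)
  = 58.509 / 121.8465 ≈ 0.4802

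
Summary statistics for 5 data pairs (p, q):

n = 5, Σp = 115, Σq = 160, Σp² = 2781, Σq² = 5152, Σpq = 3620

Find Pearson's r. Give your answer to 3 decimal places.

r = (nΣpq − ΣpΣq) / √[(nΣp² − (Σp)²)(nΣq² − (Σq)²)]
Numerator: 5×3620 − 115×160 = -300
Denominator: √[(13905 − 13225)(25760 − 25600)] = √[680 × 160] = 329.8485
r = -300 / 329.8485 ≈ -0.910

-0.910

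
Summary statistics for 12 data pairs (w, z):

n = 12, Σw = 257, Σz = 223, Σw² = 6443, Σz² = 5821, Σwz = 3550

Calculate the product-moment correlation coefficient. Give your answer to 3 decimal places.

-0.977

r = (nΣwz − ΣwΣz) / √[(nΣw² − (Σw)²)(nΣz² − (Σz)²)]
Numerator: 12×3550 − 257×223 = -14711
Denominator: √[(77316 − 66049)(69852 − 49729)] = √[11267 × 20123] = 15057.4181
r = -14711 / 15057.4181 ≈ -0.977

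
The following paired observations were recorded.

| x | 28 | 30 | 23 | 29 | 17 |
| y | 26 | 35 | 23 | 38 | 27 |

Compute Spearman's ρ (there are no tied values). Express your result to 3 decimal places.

0.600

Rank x: 3, 5, 2, 4, 1
Rank y: 2, 4, 1, 5, 3
d = rank(x) − rank(y): 1, 1, 1, -1, -2; Σd² = 8
ρ = 1 − 6Σd² / [n(n²−1)] = 1 − 6×8 / (5×24) = 1 − 48/120 ≈ 0.600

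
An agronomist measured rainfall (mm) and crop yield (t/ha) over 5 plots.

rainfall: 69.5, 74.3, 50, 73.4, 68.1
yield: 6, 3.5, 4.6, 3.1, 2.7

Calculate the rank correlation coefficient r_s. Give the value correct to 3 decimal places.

-0.100

Rank rainfall: 3, 5, 1, 4, 2
Rank yield: 5, 3, 4, 2, 1
d = rank(rainfall) − rank(yield): -2, 2, -3, 2, 1; Σd² = 22
ρ = 1 − 6Σd² / [n(n²−1)] = 1 − 6×22 / (5×24) = 1 − 132/120 ≈ -0.100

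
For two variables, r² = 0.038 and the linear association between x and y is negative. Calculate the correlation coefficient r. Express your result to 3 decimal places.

-0.195

|r| = √0.038 = 0.195
The association is negative, so r = −0.195.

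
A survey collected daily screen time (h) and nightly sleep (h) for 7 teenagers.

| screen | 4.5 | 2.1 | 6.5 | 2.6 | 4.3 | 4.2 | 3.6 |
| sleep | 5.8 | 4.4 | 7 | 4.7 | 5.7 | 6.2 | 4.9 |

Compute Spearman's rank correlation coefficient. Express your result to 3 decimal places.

Rank screen: 6, 1, 7, 2, 5, 4, 3
Rank sleep: 5, 1, 7, 2, 4, 6, 3
d = rank(screen) − rank(sleep): 1, 0, 0, 0, 1, -2, 0; Σd² = 6
ρ = 1 − 6Σd² / [n(n²−1)] = 1 − 6×6 / (7×48) = 1 − 36/336 ≈ 0.893

0.893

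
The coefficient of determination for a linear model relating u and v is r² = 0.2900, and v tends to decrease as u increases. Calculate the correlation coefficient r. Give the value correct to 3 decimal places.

-0.539

|r| = √0.2900 = 0.539
The association is negative, so r = −0.539.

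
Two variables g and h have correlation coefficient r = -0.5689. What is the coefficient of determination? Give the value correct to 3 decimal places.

0.324

r² = (-0.5689)² = 0.324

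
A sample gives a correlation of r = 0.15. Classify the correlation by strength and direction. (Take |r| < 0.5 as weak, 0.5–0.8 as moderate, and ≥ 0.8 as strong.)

r = 0.15 > 0 so the relationship is positive.
|r| = 0.15, which falls in the weak range.

weak positive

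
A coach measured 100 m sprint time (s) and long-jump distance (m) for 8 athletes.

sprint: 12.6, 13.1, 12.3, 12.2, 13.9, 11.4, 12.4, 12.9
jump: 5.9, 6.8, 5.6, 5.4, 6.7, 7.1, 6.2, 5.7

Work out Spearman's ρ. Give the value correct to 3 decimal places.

Rank sprint: 5, 7, 3, 2, 8, 1, 4, 6
Rank jump: 4, 7, 2, 1, 6, 8, 5, 3
d = rank(sprint) − rank(jump): 1, 0, 1, 1, 2, -7, -1, 3; Σd² = 66
ρ = 1 − 6Σd² / [n(n²−1)] = 1 − 6×66 / (8×63) = 1 − 396/504 ≈ 0.214

0.214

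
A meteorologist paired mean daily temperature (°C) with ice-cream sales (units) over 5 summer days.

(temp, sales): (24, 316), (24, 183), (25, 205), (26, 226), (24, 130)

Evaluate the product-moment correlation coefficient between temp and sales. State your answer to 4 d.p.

0.0860

n = 5, Σx = 123, Σy = 1060, Σx² = 3029, Σy² = 243346, Σxy = 26097
nΣxy − ΣxΣy = 130485 − 130380 = 105
nΣx² − (Σx)² = 15145 − 15129 = 16; nΣy² − (Σy)² = 1216730 − 1123600 = 93130
r = 105 / √(16 × 93130) = 105 / 1220.6883 ≈ 0.0860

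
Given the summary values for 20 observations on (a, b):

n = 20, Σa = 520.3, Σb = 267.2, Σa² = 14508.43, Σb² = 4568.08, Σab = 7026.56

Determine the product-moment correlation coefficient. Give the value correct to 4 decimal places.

r = (nΣab − ΣaΣb) / √[(nΣa² − (Σa)²)(nΣb² − (Σb)²)]
Numerator: 20×7026.56 − 520.3×267.2 = 1507.04
Denominator: √[(290168.6 − 270712.09)(91361.6 − 71395.84)] = √[19456.51 × 19965.76] = 19709.4903
r = 1507.04 / 19709.4903 ≈ 0.0765

0.0765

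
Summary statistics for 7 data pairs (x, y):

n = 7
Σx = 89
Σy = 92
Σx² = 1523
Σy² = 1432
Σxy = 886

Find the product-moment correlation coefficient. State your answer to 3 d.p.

r = (nΣxy − ΣxΣy) / √[(nΣx² − (Σx)²)(nΣy² − (Σy)²)]
Numerator: 7×886 − 89×92 = -1986
Denominator: √[(10661 − 7921)(10024 − 8464)] = √[2740 × 1560] = 2067.4622
r = -1986 / 2067.4622 ≈ -0.961

-0.961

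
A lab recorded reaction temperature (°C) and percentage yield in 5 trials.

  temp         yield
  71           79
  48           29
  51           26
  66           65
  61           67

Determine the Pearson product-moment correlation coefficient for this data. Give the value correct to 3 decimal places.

0.961

n = 5, Σx = 297, Σy = 266, Σx² = 18023, Σy² = 16472, Σxy = 16704
nΣxy − ΣxΣy = 83520 − 79002 = 4518
nΣx² − (Σx)² = 90115 − 88209 = 1906; nΣy² − (Σy)² = 82360 − 70756 = 11604
r = 4518 / √(1906 × 11604) = 4518 / 4702.8953 ≈ 0.961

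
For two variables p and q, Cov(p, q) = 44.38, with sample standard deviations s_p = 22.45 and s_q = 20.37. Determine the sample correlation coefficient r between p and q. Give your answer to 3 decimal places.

r = Cov(p,q) / (s_p · s_q) = 44.38 / (22.45 × 20.37)
  = 44.38 / 457.3065 ≈ 0.097

0.097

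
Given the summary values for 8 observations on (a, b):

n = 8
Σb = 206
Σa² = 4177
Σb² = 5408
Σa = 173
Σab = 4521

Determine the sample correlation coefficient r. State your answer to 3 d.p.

r = (nΣab − ΣaΣb) / √[(nΣa² − (Σa)²)(nΣb² − (Σb)²)]
Numerator: 8×4521 − 173×206 = 530
Denominator: √[(33416 − 29929)(43264 − 42436)] = √[3487 × 828] = 1699.1869
r = 530 / 1699.1869 ≈ 0.312

0.312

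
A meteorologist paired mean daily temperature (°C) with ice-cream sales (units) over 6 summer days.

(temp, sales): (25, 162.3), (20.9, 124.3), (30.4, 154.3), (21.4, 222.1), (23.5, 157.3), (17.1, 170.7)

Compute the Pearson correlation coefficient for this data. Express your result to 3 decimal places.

-0.178

n = 6, Σx = 138.3, Σy = 991, Σx² = 3288.59, Σy² = 168810.46, Σxy = 22714.55
nΣxy − ΣxΣy = 136287.3 − 137055.3 = -768
nΣx² − (Σx)² = 19731.54 − 19126.89 = 604.65; nΣy² − (Σy)² = 1012862.76 − 982081 = 30781.76
r = -768 / √(604.65 × 30781.76) = -768 / 4314.1849 ≈ -0.178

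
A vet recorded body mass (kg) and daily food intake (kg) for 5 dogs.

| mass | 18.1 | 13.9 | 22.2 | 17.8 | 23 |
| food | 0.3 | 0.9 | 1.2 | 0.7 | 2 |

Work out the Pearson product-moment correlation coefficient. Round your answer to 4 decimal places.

n = 5, Σx = 95, Σy = 5.1, Σx² = 1859.5, Σy² = 6.83, Σxy = 103.04
nΣxy − ΣxΣy = 515.2 − 484.5 = 30.7
nΣx² − (Σx)² = 9297.5 − 9025 = 272.5; nΣy² − (Σy)² = 34.15 − 26.01 = 8.14
r = 30.7 / √(272.5 × 8.14) = 30.7 / 47.0972 ≈ 0.6518

0.6518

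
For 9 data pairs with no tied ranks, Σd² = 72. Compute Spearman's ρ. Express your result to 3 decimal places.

0.400

ρ = 1 − 6Σd² / [n(n²−1)] = 1 − 6×72 / (9×80)
  = 1 − 432/720 = 1 − 0.6000 ≈ 0.400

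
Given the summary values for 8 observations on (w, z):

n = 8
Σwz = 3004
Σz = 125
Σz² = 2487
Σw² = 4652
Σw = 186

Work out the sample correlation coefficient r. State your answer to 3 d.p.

0.234

r = (nΣwz − ΣwΣz) / √[(nΣw² − (Σw)²)(nΣz² − (Σz)²)]
Numerator: 8×3004 − 186×125 = 782
Denominator: √[(37216 − 34596)(19896 − 15625)] = √[2620 × 4271] = 3345.1487
r = 782 / 3345.1487 ≈ 0.234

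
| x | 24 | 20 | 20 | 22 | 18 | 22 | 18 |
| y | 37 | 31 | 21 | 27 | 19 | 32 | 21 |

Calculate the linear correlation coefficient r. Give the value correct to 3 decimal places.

0.866

n = 7, Σx = 144, Σy = 188, Σx² = 2992, Σy² = 5326, Σxy = 3946
nΣxy − ΣxΣy = 27622 − 27072 = 550
nΣx² − (Σx)² = 20944 − 20736 = 208; nΣy² − (Σy)² = 37282 − 35344 = 1938
r = 550 / √(208 × 1938) = 550 / 634.9047 ≈ 0.866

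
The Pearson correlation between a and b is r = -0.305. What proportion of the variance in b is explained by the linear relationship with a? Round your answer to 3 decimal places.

r² = (-0.305)² = 0.093

0.093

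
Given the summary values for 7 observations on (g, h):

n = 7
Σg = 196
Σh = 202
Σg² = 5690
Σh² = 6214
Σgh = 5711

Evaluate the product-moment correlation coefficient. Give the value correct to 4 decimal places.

r = (nΣgh − ΣgΣh) / √[(nΣg² − (Σg)²)(nΣh² − (Σh)²)]
Numerator: 7×5711 − 196×202 = 385
Denominator: √[(39830 − 38416)(43498 − 40804)] = √[1414 × 2694] = 1951.7469
r = 385 / 1951.7469 ≈ 0.1973

0.1973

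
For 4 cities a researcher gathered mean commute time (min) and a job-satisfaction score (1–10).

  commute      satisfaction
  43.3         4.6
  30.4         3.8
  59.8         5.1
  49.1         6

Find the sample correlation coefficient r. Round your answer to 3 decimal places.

0.712

n = 4, Σx = 182.6, Σy = 19.5, Σx² = 8785.9, Σy² = 97.61, Σxy = 914.28
nΣxy − ΣxΣy = 3657.12 − 3560.7 = 96.42
nΣx² − (Σx)² = 35143.6 − 33342.76 = 1800.84; nΣy² − (Σy)² = 390.44 − 380.25 = 10.19
r = 96.42 / √(1800.84 × 10.19) = 96.42 / 135.4642 ≈ 0.712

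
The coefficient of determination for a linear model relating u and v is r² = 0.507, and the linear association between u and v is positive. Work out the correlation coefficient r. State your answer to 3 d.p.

|r| = √0.507 = 0.712
The association is positive, so r = 0.712.

0.712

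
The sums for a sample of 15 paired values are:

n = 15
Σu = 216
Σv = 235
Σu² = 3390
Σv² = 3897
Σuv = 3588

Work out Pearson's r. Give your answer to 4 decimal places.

0.8314

r = (nΣuv − ΣuΣv) / √[(nΣu² − (Σu)²)(nΣv² − (Σv)²)]
Numerator: 15×3588 − 216×235 = 3060
Denominator: √[(50850 − 46656)(58455 − 55225)] = √[4194 × 3230] = 3680.5733
r = 3060 / 3680.5733 ≈ 0.8314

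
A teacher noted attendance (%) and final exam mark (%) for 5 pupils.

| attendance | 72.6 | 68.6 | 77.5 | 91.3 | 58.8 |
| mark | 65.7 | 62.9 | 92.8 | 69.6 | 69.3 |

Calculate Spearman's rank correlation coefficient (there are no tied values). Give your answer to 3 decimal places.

0.600

Rank attendance: 3, 2, 4, 5, 1
Rank mark: 2, 1, 5, 4, 3
d = rank(attendance) − rank(mark): 1, 1, -1, 1, -2; Σd² = 8
ρ = 1 − 6Σd² / [n(n²−1)] = 1 − 6×8 / (5×24) = 1 − 48/120 ≈ 0.600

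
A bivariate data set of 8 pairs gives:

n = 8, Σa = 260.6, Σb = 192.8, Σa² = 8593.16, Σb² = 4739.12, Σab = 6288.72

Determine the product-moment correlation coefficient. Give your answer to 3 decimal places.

0.084

r = (nΣab − ΣaΣb) / √[(nΣa² − (Σa)²)(nΣb² − (Σb)²)]
Numerator: 8×6288.72 − 260.6×192.8 = 66.08
Denominator: √[(68745.28 − 67912.36)(37912.96 − 37171.84)] = √[832.92 × 741.12] = 785.6804
r = 66.08 / 785.6804 ≈ 0.084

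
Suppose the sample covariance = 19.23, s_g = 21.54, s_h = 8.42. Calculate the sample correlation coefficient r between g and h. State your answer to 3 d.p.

r = Cov(g,h) / (s_g · s_h) = 19.23 / (21.54 × 8.42)
  = 19.23 / 181.3668 ≈ 0.106

0.106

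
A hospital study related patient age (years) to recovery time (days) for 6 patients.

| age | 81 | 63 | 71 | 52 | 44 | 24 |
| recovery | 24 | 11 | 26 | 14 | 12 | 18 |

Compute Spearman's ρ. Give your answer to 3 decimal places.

Rank age: 6, 4, 5, 3, 2, 1
Rank recovery: 5, 1, 6, 3, 2, 4
d = rank(age) − rank(recovery): 1, 3, -1, 0, 0, -3; Σd² = 20
ρ = 1 − 6Σd² / [n(n²−1)] = 1 − 6×20 / (6×35) = 1 − 120/210 ≈ 0.429

0.429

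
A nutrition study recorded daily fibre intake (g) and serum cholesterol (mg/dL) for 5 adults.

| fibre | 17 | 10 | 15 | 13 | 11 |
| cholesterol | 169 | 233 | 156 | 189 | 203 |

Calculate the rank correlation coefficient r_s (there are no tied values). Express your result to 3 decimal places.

Rank fibre: 5, 1, 4, 3, 2
Rank cholesterol: 2, 5, 1, 3, 4
d = rank(fibre) − rank(cholesterol): 3, -4, 3, 0, -2; Σd² = 38
ρ = 1 − 6Σd² / [n(n²−1)] = 1 − 6×38 / (5×24) = 1 − 228/120 ≈ -0.900

-0.900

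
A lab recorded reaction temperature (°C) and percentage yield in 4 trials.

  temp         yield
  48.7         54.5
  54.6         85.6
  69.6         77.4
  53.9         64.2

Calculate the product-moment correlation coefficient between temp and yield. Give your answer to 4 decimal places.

0.5451

n = 4, Σx = 226.8, Σy = 281.7, Σx² = 13102.22, Σy² = 20410.01, Σxy = 16175.33
nΣxy − ΣxΣy = 64701.32 − 63889.56 = 811.76
nΣx² − (Σx)² = 52408.88 − 51438.24 = 970.64; nΣy² − (Σy)² = 81640.04 − 79354.89 = 2285.15
r = 811.76 / √(970.64 × 2285.15) = 811.76 / 1489.3146 ≈ 0.5451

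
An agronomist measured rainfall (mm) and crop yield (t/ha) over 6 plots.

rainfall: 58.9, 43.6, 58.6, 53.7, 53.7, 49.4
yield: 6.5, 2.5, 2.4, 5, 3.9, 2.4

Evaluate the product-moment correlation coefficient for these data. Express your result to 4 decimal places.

0.5341

n = 6, Σx = 317.9, Σy = 22.7, Σx² = 17011.87, Σy² = 100.23, Σxy = 1228.98
nΣxy − ΣxΣy = 7373.88 − 7216.33 = 157.55
nΣx² − (Σx)² = 102071.22 − 101060.41 = 1010.81; nΣy² − (Σy)² = 601.38 − 515.29 = 86.09
r = 157.55 / √(1010.81 × 86.09) = 157.55 / 294.9926 ≈ 0.5341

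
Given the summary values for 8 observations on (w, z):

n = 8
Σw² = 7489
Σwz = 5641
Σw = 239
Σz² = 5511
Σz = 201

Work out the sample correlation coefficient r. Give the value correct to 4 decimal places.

r = (nΣwz − ΣwΣz) / √[(nΣw² − (Σw)²)(nΣz² − (Σz)²)]
Numerator: 8×5641 − 239×201 = -2911
Denominator: √[(59912 − 57121)(44088 − 40401)] = √[2791 × 3687] = 3207.8680
r = -2911 / 3207.8680 ≈ -0.9075

-0.9075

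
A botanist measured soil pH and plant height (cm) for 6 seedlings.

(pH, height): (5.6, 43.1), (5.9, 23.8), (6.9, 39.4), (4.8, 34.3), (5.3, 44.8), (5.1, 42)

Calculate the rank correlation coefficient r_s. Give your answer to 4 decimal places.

Rank pH: 4, 5, 6, 1, 3, 2
Rank height: 5, 1, 3, 2, 6, 4
d = rank(pH) − rank(height): -1, 4, 3, -1, -3, -2; Σd² = 40
ρ = 1 − 6Σd² / [n(n²−1)] = 1 − 6×40 / (6×35) = 1 − 240/210 ≈ -0.1429

-0.1429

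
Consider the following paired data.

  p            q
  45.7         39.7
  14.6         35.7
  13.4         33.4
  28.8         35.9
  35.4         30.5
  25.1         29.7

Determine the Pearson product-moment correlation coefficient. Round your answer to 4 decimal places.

n = 6, Σp = 163, Σq = 204.9, Σp² = 5193.82, Σq² = 7067.29, Σpq = 5642.16
nΣpq − ΣpΣq = 33852.96 − 33398.7 = 454.26
nΣp² − (Σp)² = 31162.92 − 26569 = 4593.92; nΣq² − (Σq)² = 42403.74 − 41984.01 = 419.73
r = 454.26 / √(4593.92 × 419.73) = 454.26 / 1388.5986 ≈ 0.3271

0.3271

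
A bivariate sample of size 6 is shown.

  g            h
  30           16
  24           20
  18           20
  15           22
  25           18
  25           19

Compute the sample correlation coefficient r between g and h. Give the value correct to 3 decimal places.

n = 6, Σg = 137, Σh = 115, Σg² = 3275, Σh² = 2225, Σgh = 2575
nΣgh − ΣgΣh = 15450 − 15755 = -305
nΣg² − (Σg)² = 19650 − 18769 = 881; nΣh² − (Σh)² = 13350 − 13225 = 125
r = -305 / √(881 × 125) = -305 / 331.8509 ≈ -0.919

-0.919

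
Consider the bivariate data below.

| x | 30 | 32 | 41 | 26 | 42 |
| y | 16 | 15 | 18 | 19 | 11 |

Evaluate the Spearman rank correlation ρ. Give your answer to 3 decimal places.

-0.700

Rank x: 2, 3, 4, 1, 5
Rank y: 3, 2, 4, 5, 1
d = rank(x) − rank(y): -1, 1, 0, -4, 4; Σd² = 34
ρ = 1 − 6Σd² / [n(n²−1)] = 1 − 6×34 / (5×24) = 1 − 204/120 ≈ -0.700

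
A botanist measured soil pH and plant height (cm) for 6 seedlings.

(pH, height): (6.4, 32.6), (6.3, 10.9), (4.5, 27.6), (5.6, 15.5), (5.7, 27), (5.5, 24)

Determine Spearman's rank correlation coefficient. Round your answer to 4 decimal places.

0.0286

Rank pH: 6, 5, 1, 3, 4, 2
Rank height: 6, 1, 5, 2, 4, 3
d = rank(pH) − rank(height): 0, 4, -4, 1, 0, -1; Σd² = 34
ρ = 1 − 6Σd² / [n(n²−1)] = 1 − 6×34 / (6×35) = 1 − 204/210 ≈ 0.0286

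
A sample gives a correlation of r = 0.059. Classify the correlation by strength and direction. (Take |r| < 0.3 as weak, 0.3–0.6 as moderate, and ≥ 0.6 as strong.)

weak positive

r = 0.059 > 0 so the relationship is positive.
|r| = 0.059, which falls in the weak range.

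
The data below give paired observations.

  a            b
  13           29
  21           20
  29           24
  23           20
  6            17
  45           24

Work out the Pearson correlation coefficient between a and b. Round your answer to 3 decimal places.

n = 6, Σa = 137, Σb = 134, Σa² = 4041, Σb² = 3082, Σab = 3135
nΣab − ΣaΣb = 18810 − 18358 = 452
nΣa² − (Σa)² = 24246 − 18769 = 5477; nΣb² − (Σb)² = 18492 − 17956 = 536
r = 452 / √(5477 × 536) = 452 / 1713.3803 ≈ 0.264

0.264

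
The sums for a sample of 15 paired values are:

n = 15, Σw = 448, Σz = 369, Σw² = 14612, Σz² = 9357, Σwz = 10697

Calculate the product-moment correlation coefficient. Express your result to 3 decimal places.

r = (nΣwz − ΣwΣz) / √[(nΣw² − (Σw)²)(nΣz² − (Σz)²)]
Numerator: 15×10697 − 448×369 = -4857
Denominator: √[(219180 − 200704)(140355 − 136161)] = √[18476 × 4194] = 8802.7464
r = -4857 / 8802.7464 ≈ -0.552

-0.552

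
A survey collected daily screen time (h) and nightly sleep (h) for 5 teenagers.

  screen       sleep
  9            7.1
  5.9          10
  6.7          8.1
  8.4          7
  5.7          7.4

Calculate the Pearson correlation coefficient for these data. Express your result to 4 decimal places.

-0.6227

n = 5, Σx = 35.7, Σy = 39.6, Σx² = 263.75, Σy² = 319.78, Σxy = 278.15
nΣxy − ΣxΣy = 1390.75 − 1413.72 = -22.97
nΣx² − (Σx)² = 1318.75 − 1274.49 = 44.26; nΣy² − (Σy)² = 1598.9 − 1568.16 = 30.74
r = -22.97 / √(44.26 × 30.74) = -22.97 / 36.8857 ≈ -0.6227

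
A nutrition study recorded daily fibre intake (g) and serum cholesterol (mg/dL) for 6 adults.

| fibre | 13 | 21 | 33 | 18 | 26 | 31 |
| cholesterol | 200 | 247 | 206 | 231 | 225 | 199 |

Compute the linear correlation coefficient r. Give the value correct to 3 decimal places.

n = 6, Σx = 142, Σy = 1308, Σx² = 3660, Σy² = 287032, Σxy = 30762
nΣxy − ΣxΣy = 184572 − 185736 = -1164
nΣx² − (Σx)² = 21960 − 20164 = 1796; nΣy² − (Σy)² = 1722192 − 1710864 = 11328
r = -1164 / √(1796 × 11328) = -1164 / 4510.5530 ≈ -0.258

-0.258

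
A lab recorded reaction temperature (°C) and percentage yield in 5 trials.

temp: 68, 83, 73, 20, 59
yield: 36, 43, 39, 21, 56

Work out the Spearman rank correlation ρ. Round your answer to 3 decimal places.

0.400

Rank temp: 3, 5, 4, 1, 2
Rank yield: 2, 4, 3, 1, 5
d = rank(temp) − rank(yield): 1, 1, 1, 0, -3; Σd² = 12
ρ = 1 − 6Σd² / [n(n²−1)] = 1 − 6×12 / (5×24) = 1 − 72/120 ≈ 0.400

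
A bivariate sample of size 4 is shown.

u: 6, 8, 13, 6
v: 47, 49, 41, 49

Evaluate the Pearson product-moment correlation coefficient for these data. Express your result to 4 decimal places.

-0.8927

n = 4, Σu = 33, Σv = 186, Σu² = 305, Σv² = 8692, Σuv = 1501
nΣuv − ΣuΣv = 6004 − 6138 = -134
nΣu² − (Σu)² = 1220 − 1089 = 131; nΣv² − (Σv)² = 34768 − 34596 = 172
r = -134 / √(131 × 172) = -134 / 150.1066 ≈ -0.8927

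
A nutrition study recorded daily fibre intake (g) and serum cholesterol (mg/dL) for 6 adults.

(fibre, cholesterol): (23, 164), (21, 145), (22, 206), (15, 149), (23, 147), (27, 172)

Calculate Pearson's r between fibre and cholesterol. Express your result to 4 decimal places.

n = 6, Σx = 131, Σy = 983, Σx² = 2937, Σy² = 163751, Σxy = 21609
nΣxy − ΣxΣy = 129654 − 128773 = 881
nΣx² − (Σx)² = 17622 − 17161 = 461; nΣy² − (Σy)² = 982506 − 966289 = 16217
r = 881 / √(461 × 16217) = 881 / 2734.2343 ≈ 0.3222

0.3222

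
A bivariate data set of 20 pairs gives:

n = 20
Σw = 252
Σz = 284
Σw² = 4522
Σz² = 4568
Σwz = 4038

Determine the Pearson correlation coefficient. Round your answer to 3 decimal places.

0.541

r = (nΣwz − ΣwΣz) / √[(nΣw² − (Σw)²)(nΣz² − (Σz)²)]
Numerator: 20×4038 − 252×284 = 9192
Denominator: √[(90440 − 63504)(91360 − 80656)] = √[26936 × 10704] = 16980.0749
r = 9192 / 16980.0749 ≈ 0.541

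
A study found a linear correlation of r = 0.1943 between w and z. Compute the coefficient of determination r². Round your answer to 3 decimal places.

0.038

r² = (0.1943)² = 0.038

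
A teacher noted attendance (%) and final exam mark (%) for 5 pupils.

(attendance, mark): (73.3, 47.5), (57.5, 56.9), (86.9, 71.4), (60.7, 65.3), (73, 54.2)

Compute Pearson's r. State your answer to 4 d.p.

0.2837

n = 5, Σx = 351.4, Σy = 295.3, Σx² = 25244.24, Σy² = 17793.55, Σxy = 20878.47
nΣxy − ΣxΣy = 104392.35 − 103768.42 = 623.93
nΣx² − (Σx)² = 126221.2 − 123481.96 = 2739.24; nΣy² − (Σy)² = 88967.75 − 87202.09 = 1765.66
r = 623.93 / √(2739.24 × 1765.66) = 623.93 / 2199.2195 ≈ 0.2837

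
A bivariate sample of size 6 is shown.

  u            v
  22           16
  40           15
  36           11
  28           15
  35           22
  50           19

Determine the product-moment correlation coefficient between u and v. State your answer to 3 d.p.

n = 6, Σu = 211, Σv = 98, Σu² = 7889, Σv² = 1672, Σuv = 3488
nΣuv − ΣuΣv = 20928 − 20678 = 250
nΣu² − (Σu)² = 47334 − 44521 = 2813; nΣv² − (Σv)² = 10032 − 9604 = 428
r = 250 / √(2813 × 428) = 250 / 1097.2529 ≈ 0.228

0.228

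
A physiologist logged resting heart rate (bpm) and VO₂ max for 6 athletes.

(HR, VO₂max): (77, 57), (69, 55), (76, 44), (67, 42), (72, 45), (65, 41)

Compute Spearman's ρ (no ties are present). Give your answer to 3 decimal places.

0.771

Rank HR: 6, 3, 5, 2, 4, 1
Rank VO₂max: 6, 5, 3, 2, 4, 1
d = rank(HR) − rank(VO₂max): 0, -2, 2, 0, 0, 0; Σd² = 8
ρ = 1 − 6Σd² / [n(n²−1)] = 1 − 6×8 / (6×35) = 1 − 48/210 ≈ 0.771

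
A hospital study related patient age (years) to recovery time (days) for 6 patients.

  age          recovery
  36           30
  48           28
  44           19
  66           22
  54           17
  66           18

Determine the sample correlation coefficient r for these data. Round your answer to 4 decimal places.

n = 6, Σx = 314, Σy = 134, Σx² = 17164, Σy² = 3142, Σxy = 6818
nΣxy − ΣxΣy = 40908 − 42076 = -1168
nΣx² − (Σx)² = 102984 − 98596 = 4388; nΣy² − (Σy)² = 18852 − 17956 = 896
r = -1168 / √(4388 × 896) = -1168 / 1982.8384 ≈ -0.5891

-0.5891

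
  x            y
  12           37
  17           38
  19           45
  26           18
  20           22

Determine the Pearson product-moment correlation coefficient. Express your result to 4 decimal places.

-0.6666

n = 5, Σx = 94, Σy = 160, Σx² = 1870, Σy² = 5646, Σxy = 2853
nΣxy − ΣxΣy = 14265 − 15040 = -775
nΣx² − (Σx)² = 9350 − 8836 = 514; nΣy² − (Σy)² = 28230 − 25600 = 2630
r = -775 / √(514 × 2630) = -775 / 1162.6779 ≈ -0.6666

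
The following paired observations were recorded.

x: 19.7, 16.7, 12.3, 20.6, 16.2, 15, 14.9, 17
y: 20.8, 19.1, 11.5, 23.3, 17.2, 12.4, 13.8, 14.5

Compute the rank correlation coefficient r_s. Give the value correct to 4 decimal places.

0.9048

Rank x: 7, 5, 1, 8, 4, 3, 2, 6
Rank y: 7, 6, 1, 8, 5, 2, 3, 4
d = rank(x) − rank(y): 0, -1, 0, 0, -1, 1, -1, 2; Σd² = 8
ρ = 1 − 6Σd² / [n(n²−1)] = 1 − 6×8 / (8×63) = 1 − 48/504 ≈ 0.9048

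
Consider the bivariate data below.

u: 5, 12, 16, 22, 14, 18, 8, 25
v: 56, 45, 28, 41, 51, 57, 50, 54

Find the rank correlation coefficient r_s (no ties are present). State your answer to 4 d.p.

-0.0714

Rank u: 1, 3, 5, 7, 4, 6, 2, 8
Rank v: 7, 3, 1, 2, 5, 8, 4, 6
d = rank(u) − rank(v): -6, 0, 4, 5, -1, -2, -2, 2; Σd² = 90
ρ = 1 − 6Σd² / [n(n²−1)] = 1 − 6×90 / (8×63) = 1 − 540/504 ≈ -0.0714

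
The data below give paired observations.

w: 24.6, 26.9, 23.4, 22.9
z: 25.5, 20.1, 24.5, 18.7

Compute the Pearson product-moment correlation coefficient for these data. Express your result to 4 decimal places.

n = 4, Σw = 97.8, Σz = 88.8, Σw² = 2400.74, Σz² = 2004.2, Σwz = 2169.52
nΣwz − ΣwΣz = 8678.08 − 8684.64 = -6.56
nΣw² − (Σw)² = 9602.96 − 9564.84 = 38.12; nΣz² − (Σz)² = 8016.8 − 7885.44 = 131.36
r = -6.56 / √(38.12 × 131.36) = -6.56 / 70.7633 ≈ -0.0927

-0.0927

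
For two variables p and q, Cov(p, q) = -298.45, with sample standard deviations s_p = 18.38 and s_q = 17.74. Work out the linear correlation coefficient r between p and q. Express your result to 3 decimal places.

r = Cov(p,q) / (s_p · s_q) = -298.45 / (18.38 × 17.74)
  = -298.45 / 326.0612 ≈ -0.915

-0.915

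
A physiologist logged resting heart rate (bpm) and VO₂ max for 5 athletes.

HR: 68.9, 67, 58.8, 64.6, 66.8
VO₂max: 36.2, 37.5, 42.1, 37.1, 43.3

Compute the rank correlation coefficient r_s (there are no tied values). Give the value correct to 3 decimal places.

-0.500

Rank HR: 5, 4, 1, 2, 3
Rank VO₂max: 1, 3, 4, 2, 5
d = rank(HR) − rank(VO₂max): 4, 1, -3, 0, -2; Σd² = 30
ρ = 1 − 6Σd² / [n(n²−1)] = 1 − 6×30 / (5×24) = 1 − 180/120 ≈ -0.500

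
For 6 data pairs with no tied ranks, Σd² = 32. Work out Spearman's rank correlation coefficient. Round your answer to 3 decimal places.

0.086

ρ = 1 − 6Σd² / [n(n²−1)] = 1 − 6×32 / (6×35)
  = 1 − 192/210 = 1 − 0.9143 ≈ 0.086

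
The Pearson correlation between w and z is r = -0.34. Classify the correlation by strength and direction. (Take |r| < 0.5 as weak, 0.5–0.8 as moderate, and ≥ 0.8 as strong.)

weak negative

r = -0.34 < 0 so the relationship is negative.
|r| = 0.34, which falls in the weak range.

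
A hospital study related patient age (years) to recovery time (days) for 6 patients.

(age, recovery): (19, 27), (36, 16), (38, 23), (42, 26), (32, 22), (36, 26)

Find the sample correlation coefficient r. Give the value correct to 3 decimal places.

-0.256

n = 6, Σx = 203, Σy = 140, Σx² = 7185, Σy² = 3350, Σxy = 4695
nΣxy − ΣxΣy = 28170 − 28420 = -250
nΣx² − (Σx)² = 43110 − 41209 = 1901; nΣy² − (Σy)² = 20100 − 19600 = 500
r = -250 / √(1901 × 500) = -250 / 974.9359 ≈ -0.256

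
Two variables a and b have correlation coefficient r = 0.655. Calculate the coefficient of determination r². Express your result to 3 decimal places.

0.429

r² = (0.655)² = 0.429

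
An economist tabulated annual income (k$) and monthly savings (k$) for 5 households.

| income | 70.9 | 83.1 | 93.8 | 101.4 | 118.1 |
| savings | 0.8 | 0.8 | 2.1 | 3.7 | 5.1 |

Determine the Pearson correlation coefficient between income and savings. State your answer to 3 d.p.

n = 5, Σx = 467.3, Σy = 12.5, Σx² = 44960.43, Σy² = 45.39, Σxy = 1297.67
nΣxy − ΣxΣy = 6488.35 − 5841.25 = 647.1
nΣx² − (Σx)² = 224802.15 − 218369.29 = 6432.86; nΣy² − (Σy)² = 226.95 − 156.25 = 70.7
r = 647.1 / √(6432.86 × 70.7) = 647.1 / 674.3910 ≈ 0.960

0.960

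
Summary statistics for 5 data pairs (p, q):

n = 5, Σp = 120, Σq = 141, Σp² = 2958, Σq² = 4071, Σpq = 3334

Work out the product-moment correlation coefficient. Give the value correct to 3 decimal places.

r = (nΣpq − ΣpΣq) / √[(nΣp² − (Σp)²)(nΣq² − (Σq)²)]
Numerator: 5×3334 − 120×141 = -250
Denominator: √[(14790 − 14400)(20355 − 19881)] = √[390 × 474] = 429.9535
r = -250 / 429.9535 ≈ -0.581

-0.581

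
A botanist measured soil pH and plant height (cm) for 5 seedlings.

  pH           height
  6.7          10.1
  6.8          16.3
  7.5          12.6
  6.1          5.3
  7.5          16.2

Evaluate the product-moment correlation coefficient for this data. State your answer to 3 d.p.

0.748

n = 5, Σx = 34.6, Σy = 60.5, Σx² = 240.84, Σy² = 816.99, Σxy = 426.84
nΣxy − ΣxΣy = 2134.2 − 2093.3 = 40.9
nΣx² − (Σx)² = 1204.2 − 1197.16 = 7.04; nΣy² − (Σy)² = 4084.95 − 3660.25 = 424.7
r = 40.9 / √(7.04 × 424.7) = 40.9 / 54.6799 ≈ 0.748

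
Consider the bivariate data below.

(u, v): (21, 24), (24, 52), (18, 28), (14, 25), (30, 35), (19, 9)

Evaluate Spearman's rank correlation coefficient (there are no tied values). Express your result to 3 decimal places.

Rank u: 4, 5, 2, 1, 6, 3
Rank v: 2, 6, 4, 3, 5, 1
d = rank(u) − rank(v): 2, -1, -2, -2, 1, 2; Σd² = 18
ρ = 1 − 6Σd² / [n(n²−1)] = 1 − 6×18 / (6×35) = 1 − 108/210 ≈ 0.486

0.486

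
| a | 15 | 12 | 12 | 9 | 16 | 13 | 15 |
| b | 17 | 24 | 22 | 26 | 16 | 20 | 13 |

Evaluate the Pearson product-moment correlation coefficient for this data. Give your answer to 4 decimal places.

-0.9188

n = 7, Σa = 92, Σb = 138, Σa² = 1244, Σb² = 2850, Σab = 1752
nΣab − ΣaΣb = 12264 − 12696 = -432
nΣa² − (Σa)² = 8708 − 8464 = 244; nΣb² − (Σb)² = 19950 − 19044 = 906
r = -432 / √(244 × 906) = -432 / 470.1744 ≈ -0.9188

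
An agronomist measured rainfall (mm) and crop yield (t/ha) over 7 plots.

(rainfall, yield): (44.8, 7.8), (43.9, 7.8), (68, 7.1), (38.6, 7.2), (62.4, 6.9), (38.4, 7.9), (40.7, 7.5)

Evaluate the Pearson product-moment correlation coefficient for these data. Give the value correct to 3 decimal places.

n = 7, Σx = 336.8, Σy = 52.2, Σx² = 17073.02, Σy² = 390.2, Σxy = 2491.75
nΣxy − ΣxΣy = 17442.25 − 17580.96 = -138.71
nΣx² − (Σx)² = 119511.14 − 113434.24 = 6076.9; nΣy² − (Σy)² = 2731.4 − 2724.84 = 6.56
r = -138.71 / √(6076.9 × 6.56) = -138.71 / 199.6609 ≈ -0.695

-0.695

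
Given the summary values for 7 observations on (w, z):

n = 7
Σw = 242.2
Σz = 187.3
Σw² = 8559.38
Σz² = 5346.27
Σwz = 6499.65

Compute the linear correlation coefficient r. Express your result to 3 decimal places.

r = (nΣwz − ΣwΣz) / √[(nΣw² − (Σw)²)(nΣz² − (Σz)²)]
Numerator: 7×6499.65 − 242.2×187.3 = 133.49
Denominator: √[(59915.66 − 58660.84)(37423.89 − 35081.29)] = √[1254.82 × 2342.6] = 1714.5091
r = 133.49 / 1714.5091 ≈ 0.078

0.078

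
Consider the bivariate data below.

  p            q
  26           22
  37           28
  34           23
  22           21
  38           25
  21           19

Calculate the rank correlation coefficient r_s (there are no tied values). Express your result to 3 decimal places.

Rank p: 3, 5, 4, 2, 6, 1
Rank q: 3, 6, 4, 2, 5, 1
d = rank(p) − rank(q): 0, -1, 0, 0, 1, 0; Σd² = 2
ρ = 1 − 6Σd² / [n(n²−1)] = 1 − 6×2 / (6×35) = 1 − 12/210 ≈ 0.943

0.943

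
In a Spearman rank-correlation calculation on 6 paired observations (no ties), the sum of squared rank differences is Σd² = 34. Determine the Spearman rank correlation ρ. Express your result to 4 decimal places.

0.0286

ρ = 1 − 6Σd² / [n(n²−1)] = 1 − 6×34 / (6×35)
  = 1 − 204/210 = 1 − 0.97143 ≈ 0.0286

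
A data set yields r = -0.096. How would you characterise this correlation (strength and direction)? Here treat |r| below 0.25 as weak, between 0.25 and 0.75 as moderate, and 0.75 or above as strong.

weak negative

r = -0.096 < 0 so the relationship is negative.
|r| = 0.096, which falls in the weak range.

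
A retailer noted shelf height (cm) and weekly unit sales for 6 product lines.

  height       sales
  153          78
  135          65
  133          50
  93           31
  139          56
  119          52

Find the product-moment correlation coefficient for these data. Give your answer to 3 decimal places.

n = 6, Σx = 772, Σy = 332, Σx² = 101454, Σy² = 19610, Σxy = 44214
nΣxy − ΣxΣy = 265284 − 256304 = 8980
nΣx² − (Σx)² = 608724 − 595984 = 12740; nΣy² − (Σy)² = 117660 − 110224 = 7436
r = 8980 / √(12740 × 7436) = 8980 / 9733.1721 ≈ 0.923

0.923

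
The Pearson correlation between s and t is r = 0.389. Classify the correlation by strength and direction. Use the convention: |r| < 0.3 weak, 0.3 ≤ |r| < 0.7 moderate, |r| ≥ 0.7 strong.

r = 0.389 > 0 so the relationship is positive.
|r| = 0.389, which falls in the moderate range.

moderate positive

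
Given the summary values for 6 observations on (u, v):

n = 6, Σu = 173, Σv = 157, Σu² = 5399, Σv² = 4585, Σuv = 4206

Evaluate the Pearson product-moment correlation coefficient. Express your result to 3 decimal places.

r = (nΣuv − ΣuΣv) / √[(nΣu² − (Σu)²)(nΣv² − (Σv)²)]
Numerator: 6×4206 − 173×157 = -1925
Denominator: √[(32394 − 29929)(27510 − 24649)] = √[2465 × 2861] = 2655.6289
r = -1925 / 2655.6289 ≈ -0.725

-0.725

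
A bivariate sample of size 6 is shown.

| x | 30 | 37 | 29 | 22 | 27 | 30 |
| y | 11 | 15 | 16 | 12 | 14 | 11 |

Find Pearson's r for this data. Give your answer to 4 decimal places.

n = 6, Σx = 175, Σy = 79, Σx² = 5223, Σy² = 1063, Σxy = 2321
nΣxy − ΣxΣy = 13926 − 13825 = 101
nΣx² − (Σx)² = 31338 − 30625 = 713; nΣy² − (Σy)² = 6378 − 6241 = 137
r = 101 / √(713 × 137) = 101 / 312.5396 ≈ 0.3232

0.3232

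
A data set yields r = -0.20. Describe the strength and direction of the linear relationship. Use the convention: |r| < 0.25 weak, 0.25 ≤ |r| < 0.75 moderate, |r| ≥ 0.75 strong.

weak negative

r = -0.20 < 0 so the relationship is negative.
|r| = 0.20, which falls in the weak range.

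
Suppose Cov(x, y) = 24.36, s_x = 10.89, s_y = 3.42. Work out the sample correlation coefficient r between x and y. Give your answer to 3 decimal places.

0.654

r = Cov(x,y) / (s_x · s_y) = 24.36 / (10.89 × 3.42)
  = 24.36 / 37.2438 ≈ 0.654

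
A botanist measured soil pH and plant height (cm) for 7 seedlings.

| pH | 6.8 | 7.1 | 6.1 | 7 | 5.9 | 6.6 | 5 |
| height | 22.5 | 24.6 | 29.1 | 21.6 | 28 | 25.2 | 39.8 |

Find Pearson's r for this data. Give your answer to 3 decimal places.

n = 7, Σx = 44.5, Σy = 190.8, Σx² = 286.23, Σy² = 5427.86, Σxy = 1186.89
nΣxy − ΣxΣy = 8308.23 − 8490.6 = -182.37
nΣx² − (Σx)² = 2003.61 − 1980.25 = 23.36; nΣy² − (Σy)² = 37995.02 − 36404.64 = 1590.38
r = -182.37 / √(23.36 × 1590.38) = -182.37 / 192.7467 ≈ -0.946

-0.946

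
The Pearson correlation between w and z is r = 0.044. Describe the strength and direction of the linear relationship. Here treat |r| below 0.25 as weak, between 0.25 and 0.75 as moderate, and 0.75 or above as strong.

r = 0.044 > 0 so the relationship is positive.
|r| = 0.044, which falls in the weak range.

weak positive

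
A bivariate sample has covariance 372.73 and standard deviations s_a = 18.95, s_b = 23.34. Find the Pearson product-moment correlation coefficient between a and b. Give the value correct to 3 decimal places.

0.843

r = Cov(a,b) / (s_a · s_b) = 372.73 / (18.95 × 23.34)
  = 372.73 / 442.2930 ≈ 0.843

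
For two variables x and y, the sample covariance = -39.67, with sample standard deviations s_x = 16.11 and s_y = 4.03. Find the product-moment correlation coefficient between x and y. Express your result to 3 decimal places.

-0.611

r = Cov(x,y) / (s_x · s_y) = -39.67 / (16.11 × 4.03)
  = -39.67 / 64.9233 ≈ -0.611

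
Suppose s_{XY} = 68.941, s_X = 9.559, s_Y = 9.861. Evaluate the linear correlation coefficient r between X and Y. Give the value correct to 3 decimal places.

0.731

r = Cov(X,Y) / (s_X · s_Y) = 68.941 / (9.559 × 9.861)
  = 68.941 / 94.2613 ≈ 0.731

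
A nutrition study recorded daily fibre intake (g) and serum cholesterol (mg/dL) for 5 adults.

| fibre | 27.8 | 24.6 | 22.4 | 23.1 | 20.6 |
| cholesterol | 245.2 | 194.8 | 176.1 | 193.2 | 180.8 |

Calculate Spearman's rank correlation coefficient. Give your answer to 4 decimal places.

0.9000

Rank fibre: 5, 4, 2, 3, 1
Rank cholesterol: 5, 4, 1, 3, 2
d = rank(fibre) − rank(cholesterol): 0, 0, 1, 0, -1; Σd² = 2
ρ = 1 − 6Σd² / [n(n²−1)] = 1 − 6×2 / (5×24) = 1 − 12/120 ≈ 0.9000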